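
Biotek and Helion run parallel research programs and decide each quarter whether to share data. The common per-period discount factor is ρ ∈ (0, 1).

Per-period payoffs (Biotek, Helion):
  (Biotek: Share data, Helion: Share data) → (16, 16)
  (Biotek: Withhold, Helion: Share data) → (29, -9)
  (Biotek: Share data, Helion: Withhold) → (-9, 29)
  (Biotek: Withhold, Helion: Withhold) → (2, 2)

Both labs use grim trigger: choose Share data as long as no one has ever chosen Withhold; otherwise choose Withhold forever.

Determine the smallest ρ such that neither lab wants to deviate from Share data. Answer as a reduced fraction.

16/(1−ρ) ≥ 29 + 2ρ/(1−ρ)
16 ≥ 29 − 27ρ
ρ ≥ 13/27.

13/27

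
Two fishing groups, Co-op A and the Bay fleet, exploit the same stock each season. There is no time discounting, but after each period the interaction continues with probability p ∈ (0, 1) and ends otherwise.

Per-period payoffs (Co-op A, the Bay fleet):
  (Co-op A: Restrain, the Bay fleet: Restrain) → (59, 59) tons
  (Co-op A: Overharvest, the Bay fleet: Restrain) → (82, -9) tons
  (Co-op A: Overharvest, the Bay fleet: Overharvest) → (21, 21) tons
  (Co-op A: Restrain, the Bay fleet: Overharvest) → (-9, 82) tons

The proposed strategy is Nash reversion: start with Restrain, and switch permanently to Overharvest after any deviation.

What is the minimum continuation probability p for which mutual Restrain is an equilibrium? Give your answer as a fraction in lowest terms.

With no time discounting, the continuation probability p plays the role of the discount factor.
Grim-trigger IC: 59/(1−p) ≥ 82 + 21p/(1−p) ⇒ p ≥ (82−59)/(82−21) = 23/61.

23/61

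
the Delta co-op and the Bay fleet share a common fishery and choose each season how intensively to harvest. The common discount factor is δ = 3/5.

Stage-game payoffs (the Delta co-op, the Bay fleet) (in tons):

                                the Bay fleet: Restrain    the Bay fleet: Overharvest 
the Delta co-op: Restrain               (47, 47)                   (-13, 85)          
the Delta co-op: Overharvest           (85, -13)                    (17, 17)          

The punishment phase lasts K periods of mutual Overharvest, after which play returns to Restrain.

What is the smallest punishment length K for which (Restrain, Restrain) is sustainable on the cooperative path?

4

No profitable deviation requires (47−17)(δ+…+δ^K) ≥ 85−47, i.e. δ+…+δ^K ≥ 19/15 ≈ 1.2667.
With δ = 3/5, the partial sums are K=1: 0.6000, K=2: 0.9600, K=3: 1.1760, K=4: 1.3056.
K = 4 is the first length at which the sum reaches 1.2667.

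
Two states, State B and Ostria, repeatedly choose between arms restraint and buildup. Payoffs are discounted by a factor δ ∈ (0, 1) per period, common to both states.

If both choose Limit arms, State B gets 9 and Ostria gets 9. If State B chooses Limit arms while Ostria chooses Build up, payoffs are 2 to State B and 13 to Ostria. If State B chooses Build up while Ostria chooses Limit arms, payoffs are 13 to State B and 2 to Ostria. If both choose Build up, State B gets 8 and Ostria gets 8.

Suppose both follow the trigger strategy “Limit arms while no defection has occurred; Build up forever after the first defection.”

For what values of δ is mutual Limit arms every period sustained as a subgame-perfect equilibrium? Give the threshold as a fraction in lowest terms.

One-period gain from deviating is 13 − 9 = 4. The loss is 9 − 8 = 1 in every subsequent period, with present value 1·δ/(1−δ).
Deviation is unprofitable when 1·δ/(1−δ) ≥ 4, i.e. δ/(1−δ) ≥ 4.
Equivalently δ ≥ 4/(4+1) = 4/5.

4/5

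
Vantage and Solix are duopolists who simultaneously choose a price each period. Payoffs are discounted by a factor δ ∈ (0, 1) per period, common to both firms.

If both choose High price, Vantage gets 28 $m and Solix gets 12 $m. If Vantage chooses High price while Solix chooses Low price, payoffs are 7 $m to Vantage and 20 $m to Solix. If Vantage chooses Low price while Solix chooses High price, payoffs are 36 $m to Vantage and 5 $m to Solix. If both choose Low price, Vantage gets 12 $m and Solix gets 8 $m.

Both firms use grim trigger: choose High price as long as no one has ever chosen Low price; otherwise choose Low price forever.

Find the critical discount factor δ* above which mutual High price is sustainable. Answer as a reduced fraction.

Vantage: cooperation gives 28 each period; deviation gives 36 once then 12 forever.
  28/(1−δ) ≥ 36 + 12δ/(1−δ) ⇒ δ ≥ 8/24 = 1/3.
Solix: cooperation gives 12 each period; deviation gives 20 once then 8 forever.
  δ ≥ 8/12 = 2/3.
Both must hold, so the binding constraint is Solix's: δ ≥ 2/3.

2/3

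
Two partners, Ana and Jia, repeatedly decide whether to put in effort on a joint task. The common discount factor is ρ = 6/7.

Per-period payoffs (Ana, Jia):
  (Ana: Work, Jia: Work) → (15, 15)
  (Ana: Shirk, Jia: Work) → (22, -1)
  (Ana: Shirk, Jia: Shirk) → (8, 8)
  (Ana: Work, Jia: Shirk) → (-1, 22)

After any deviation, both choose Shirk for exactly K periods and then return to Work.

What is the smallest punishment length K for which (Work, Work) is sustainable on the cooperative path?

2

Need Σ_{k=1}^{K} ρ^k ≥ (22−15)/(15−8) = 1.0000 at ρ = 6/7.
At K = 1 the sum is 0.8571 < 1.0000; at K = 2 it is 1.5918 ≥ 1.0000.
So the minimum punishment length is K = 2.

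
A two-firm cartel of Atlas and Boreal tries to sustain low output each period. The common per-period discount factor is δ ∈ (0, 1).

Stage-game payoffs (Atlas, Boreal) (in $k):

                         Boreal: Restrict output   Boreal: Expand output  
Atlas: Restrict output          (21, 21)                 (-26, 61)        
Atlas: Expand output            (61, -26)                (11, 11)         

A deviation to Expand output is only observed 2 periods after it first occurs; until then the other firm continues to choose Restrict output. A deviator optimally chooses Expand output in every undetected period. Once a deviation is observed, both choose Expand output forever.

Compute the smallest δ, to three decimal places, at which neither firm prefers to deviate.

Deviating for the 2 undetected periods gains 61−21 = 40 per period over cooperation, then loses 21−11 = 10 per period forever once punishment starts.
Gain: 40(1 + δ + … + δ^1); loss: 10·δ^2/(1−δ).
No profitable deviation ⇔ 40(1−δ^2) ≤ 10·δ^2, i.e. δ^2 ≥ 40/(40+10) = 4/5.
Hence δ ≥ (4/5)^(1/2) ≈ 0.894.

0.894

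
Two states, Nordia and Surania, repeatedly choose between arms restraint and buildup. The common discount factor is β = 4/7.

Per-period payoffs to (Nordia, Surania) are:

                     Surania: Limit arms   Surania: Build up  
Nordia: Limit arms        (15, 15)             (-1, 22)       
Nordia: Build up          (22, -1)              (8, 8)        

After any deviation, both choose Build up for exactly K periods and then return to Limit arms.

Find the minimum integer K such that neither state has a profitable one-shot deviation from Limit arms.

3

IC: β(1−β^K)/(1−β) ≥ (22−15)/(15−8) = 1.
With β = 4/7: need 1 − β^K ≥ 1·(1−4/7)/(4/7), i.e. β^K ≤ 0.2500.
Since (4/7)^2 = 0.3265 and (4/7)^3 = 0.1866, the smallest such K is 3.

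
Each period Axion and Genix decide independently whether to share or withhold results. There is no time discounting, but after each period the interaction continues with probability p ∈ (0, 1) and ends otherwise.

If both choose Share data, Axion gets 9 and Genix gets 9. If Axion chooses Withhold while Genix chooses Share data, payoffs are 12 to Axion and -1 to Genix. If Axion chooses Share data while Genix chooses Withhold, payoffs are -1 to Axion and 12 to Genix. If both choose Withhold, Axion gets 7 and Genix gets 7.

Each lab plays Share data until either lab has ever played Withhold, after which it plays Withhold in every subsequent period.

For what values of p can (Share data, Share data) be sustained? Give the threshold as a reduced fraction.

3/5

Expected cooperation value is 9 + p·9 + p²·9 + … = 9/(1−p); deviation gives 12 + p·7/(1−p).
9 ≥ 12(1−p) + 7p ⇒ 5p ≥ 3 ⇒ p ≥ 3/5.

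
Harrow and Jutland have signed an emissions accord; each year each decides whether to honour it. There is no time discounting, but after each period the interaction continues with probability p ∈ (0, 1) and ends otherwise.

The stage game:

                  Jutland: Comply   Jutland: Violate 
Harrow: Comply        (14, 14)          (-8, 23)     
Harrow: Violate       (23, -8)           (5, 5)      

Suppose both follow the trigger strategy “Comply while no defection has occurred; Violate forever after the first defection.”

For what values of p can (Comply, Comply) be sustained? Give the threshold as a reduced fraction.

With no time discounting, the continuation probability p plays the role of the discount factor.
Grim-trigger IC: 14/(1−p) ≥ 23 + 5p/(1−p) ⇒ p ≥ (23−14)/(23−5) = 1/2.

1/2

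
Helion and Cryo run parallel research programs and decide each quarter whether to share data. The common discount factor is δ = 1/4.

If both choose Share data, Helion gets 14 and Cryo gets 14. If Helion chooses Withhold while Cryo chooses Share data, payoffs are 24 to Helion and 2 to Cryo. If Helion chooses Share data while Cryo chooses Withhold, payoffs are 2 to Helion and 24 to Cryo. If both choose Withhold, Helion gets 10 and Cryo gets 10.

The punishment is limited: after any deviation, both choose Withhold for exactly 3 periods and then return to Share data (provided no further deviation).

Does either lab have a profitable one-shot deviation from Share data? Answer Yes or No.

IC: δ+…+δ^3 ≥ (24−14)/(14−10) = 5/2.
At δ = 1/4: partial sum = 0.3281 < 2.5000. Cooperation not sustainable.

Yes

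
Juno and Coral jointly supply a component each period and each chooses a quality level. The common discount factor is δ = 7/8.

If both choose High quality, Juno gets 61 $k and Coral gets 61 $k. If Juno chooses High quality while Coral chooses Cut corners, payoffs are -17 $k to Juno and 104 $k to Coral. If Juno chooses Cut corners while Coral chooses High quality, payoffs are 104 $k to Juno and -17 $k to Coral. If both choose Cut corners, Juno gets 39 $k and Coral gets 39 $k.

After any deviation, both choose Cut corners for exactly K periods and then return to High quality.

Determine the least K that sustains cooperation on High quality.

IC: δ(1−δ^K)/(1−δ) ≥ (104−61)/(61−39) = 43/22.
With δ = 7/8: need 1 − δ^K ≥ 43/22·(1−7/8)/(7/8), i.e. δ^K ≤ 0.7208.
Since (7/8)^2 = 0.7656 and (7/8)^3 = 0.6699, the smallest such K is 3.

3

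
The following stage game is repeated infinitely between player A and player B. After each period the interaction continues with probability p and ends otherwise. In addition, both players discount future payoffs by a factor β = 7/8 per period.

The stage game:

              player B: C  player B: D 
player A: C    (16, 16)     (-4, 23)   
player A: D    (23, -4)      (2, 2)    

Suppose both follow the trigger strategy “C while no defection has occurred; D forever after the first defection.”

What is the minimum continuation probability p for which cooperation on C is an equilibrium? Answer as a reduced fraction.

With continuation probability p and discount β, the effective per-period discount factor is βp.
Grim-trigger IC: βp ≥ (23−16)/(23−2) = 1/3.
So p ≥ (1/3)/(7/8) = 8/21.

8/21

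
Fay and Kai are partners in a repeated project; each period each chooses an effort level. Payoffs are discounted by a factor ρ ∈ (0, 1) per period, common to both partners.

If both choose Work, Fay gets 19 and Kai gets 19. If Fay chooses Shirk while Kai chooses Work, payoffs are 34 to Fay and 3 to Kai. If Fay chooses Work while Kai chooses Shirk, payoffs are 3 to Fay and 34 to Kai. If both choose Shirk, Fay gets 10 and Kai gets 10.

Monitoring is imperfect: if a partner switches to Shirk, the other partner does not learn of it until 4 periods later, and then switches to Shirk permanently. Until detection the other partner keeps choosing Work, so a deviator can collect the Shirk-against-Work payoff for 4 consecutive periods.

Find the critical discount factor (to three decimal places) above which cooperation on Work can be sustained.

A deviator earns 34 for 4 periods, then 10 forever; cooperating earns 19 forever. Multiplying the IC by (1−ρ):
19 ≥ 34(1−ρ^4) + 10ρ^4, so 24·ρ^4 ≥ 15 and ρ^4 ≥ 5/8.
ρ ≥ (5/8)^(1/4) ≈ 0.889.

0.889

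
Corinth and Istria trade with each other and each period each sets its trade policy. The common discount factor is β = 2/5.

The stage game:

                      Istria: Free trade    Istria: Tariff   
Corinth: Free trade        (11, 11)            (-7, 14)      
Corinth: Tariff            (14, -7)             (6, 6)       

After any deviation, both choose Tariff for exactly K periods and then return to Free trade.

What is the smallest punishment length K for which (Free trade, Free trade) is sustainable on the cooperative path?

3

No profitable deviation requires (11−6)(β+…+β^K) ≥ 14−11, i.e. β+…+β^K ≥ 3/5 ≈ 0.6000.
With β = 2/5, the partial sums are K=1: 0.4000, K=2: 0.5600, K=3: 0.6240.
K = 3 is the first length at which the sum reaches 0.6000.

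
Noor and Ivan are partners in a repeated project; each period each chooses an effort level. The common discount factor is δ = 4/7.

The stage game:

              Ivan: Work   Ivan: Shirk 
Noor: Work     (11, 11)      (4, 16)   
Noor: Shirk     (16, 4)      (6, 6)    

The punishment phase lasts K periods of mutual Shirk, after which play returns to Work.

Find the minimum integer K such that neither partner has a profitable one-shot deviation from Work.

3

Need Σ_{k=1}^{K} δ^k ≥ (16−11)/(11−6) = 1.0000 at δ = 4/7.
At K = 2 the sum is 0.8980 < 1.0000; at K = 3 it is 1.0845 ≥ 1.0000.
So the minimum punishment length is K = 3.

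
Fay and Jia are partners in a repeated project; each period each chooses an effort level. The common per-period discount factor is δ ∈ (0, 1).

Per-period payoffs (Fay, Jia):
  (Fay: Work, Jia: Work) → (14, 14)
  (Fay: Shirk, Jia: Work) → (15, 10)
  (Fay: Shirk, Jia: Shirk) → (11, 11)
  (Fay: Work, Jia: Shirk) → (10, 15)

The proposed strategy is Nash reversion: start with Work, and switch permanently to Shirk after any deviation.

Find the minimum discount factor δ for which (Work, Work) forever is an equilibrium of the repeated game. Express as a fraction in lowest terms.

1/4

Cooperation forever yields 14 each period: 14/(1−δ).
Deviating yields 15 once, then 11 forever: 15 + 11δ/(1−δ).
No profitable deviation requires 14/(1−δ) ≥ 15 + 11δ/(1−δ).
Multiplying by (1−δ): 14 ≥ 15(1−δ) + 11δ = 15 − 4δ.
So 4δ ≥ 1, i.e. δ ≥ 1/4.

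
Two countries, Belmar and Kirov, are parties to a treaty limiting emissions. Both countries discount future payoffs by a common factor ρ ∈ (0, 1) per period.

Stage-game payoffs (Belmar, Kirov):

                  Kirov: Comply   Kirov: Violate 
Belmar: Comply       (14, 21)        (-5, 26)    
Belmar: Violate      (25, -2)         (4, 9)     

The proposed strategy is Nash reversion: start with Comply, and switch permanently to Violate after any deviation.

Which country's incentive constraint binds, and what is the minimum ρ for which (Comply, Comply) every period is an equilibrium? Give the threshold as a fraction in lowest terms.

Belmar's threshold: (25−14)/(25−4) = 11/21.
Kirov's threshold: (26−21)/(26−9) = 5/17.
11/21 > 5/17, so Belmar binds and ρ* = 11/21.

Belmar; ρ ≥ 11/21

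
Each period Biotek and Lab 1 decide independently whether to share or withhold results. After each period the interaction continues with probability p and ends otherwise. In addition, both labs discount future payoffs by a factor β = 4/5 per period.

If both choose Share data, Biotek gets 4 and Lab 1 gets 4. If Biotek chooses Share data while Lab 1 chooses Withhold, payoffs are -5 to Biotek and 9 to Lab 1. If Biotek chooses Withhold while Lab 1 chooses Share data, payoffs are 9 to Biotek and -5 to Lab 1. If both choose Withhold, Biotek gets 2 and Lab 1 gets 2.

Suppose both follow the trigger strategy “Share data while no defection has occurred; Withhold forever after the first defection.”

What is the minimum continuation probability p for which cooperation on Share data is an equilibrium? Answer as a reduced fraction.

25/28

Expected continuation weight on next period's payoff is β·p = 4/5·p, which plays the role of the discount factor.
Cooperation requires 4/5·p ≥ (9−4)/(9−2) = 5/7, hence p ≥ 25/28.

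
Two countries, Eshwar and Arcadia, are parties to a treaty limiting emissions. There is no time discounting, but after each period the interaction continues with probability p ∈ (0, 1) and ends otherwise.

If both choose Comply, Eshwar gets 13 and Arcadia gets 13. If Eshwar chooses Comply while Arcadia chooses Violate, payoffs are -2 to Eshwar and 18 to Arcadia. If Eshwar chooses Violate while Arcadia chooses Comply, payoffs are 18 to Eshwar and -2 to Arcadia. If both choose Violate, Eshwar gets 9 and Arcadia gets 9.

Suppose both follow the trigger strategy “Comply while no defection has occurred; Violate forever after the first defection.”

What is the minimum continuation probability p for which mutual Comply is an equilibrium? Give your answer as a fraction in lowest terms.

Expected cooperation value is 13 + p·13 + p²·13 + … = 13/(1−p); deviation gives 18 + p·9/(1−p).
13 ≥ 18(1−p) + 9p ⇒ 9p ≥ 5 ⇒ p ≥ 5/9.

5/9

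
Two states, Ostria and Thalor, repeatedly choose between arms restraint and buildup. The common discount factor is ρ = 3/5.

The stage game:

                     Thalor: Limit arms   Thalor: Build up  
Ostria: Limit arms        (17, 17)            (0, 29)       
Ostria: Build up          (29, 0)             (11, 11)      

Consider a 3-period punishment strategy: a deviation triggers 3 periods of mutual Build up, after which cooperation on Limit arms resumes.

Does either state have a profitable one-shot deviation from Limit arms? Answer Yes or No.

IC: ρ+…+ρ^3 ≥ (29−17)/(17−11) = 2.
At ρ = 3/5: partial sum = 1.1760 < 2.0000. Cooperation not sustainable.

Yes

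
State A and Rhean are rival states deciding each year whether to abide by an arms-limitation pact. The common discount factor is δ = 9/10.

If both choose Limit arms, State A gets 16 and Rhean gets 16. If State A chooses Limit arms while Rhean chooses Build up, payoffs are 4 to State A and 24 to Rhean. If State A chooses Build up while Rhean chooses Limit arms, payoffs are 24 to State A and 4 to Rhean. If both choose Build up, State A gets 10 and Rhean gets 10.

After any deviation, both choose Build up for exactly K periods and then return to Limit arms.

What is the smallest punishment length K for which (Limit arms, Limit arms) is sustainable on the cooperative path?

2

IC: δ(1−δ^K)/(1−δ) ≥ (24−16)/(16−10) = 4/3.
With δ = 9/10: need 1 − δ^K ≥ 4/3·(1−9/10)/(9/10), i.e. δ^K ≤ 0.8519.
Since (9/10)^1 = 0.9000 and (9/10)^2 = 0.8100, the smallest such K is 2.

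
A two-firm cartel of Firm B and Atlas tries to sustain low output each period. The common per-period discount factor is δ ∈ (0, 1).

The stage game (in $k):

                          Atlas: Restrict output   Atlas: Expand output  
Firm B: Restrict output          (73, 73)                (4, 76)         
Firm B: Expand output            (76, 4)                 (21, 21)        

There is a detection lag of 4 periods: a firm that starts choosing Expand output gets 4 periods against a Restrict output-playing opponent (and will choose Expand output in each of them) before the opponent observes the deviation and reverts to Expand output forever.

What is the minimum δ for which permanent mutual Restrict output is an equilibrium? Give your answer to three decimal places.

0.483

A deviator earns 76 for 4 periods, then 21 forever; cooperating earns 73 forever. Multiplying the IC by (1−δ):
73 ≥ 76(1−δ^4) + 21δ^4, so 55·δ^4 ≥ 3 and δ^4 ≥ 3/55.
δ ≥ (3/55)^(1/4) ≈ 0.483.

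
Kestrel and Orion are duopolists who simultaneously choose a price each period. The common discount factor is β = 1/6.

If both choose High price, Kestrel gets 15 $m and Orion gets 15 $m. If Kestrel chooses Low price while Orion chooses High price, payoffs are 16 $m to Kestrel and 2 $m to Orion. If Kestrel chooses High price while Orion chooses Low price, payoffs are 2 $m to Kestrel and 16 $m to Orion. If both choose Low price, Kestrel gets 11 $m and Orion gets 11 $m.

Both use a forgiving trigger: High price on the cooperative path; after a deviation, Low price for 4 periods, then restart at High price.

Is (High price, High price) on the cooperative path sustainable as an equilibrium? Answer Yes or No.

Comparing payoff streams over the 5 periods until play realigns: cooperate → 15(1+β+…+β^4); deviate → 16 + 11(β+…+β^4).
Cooperation is sustained iff (15−11)(β+…+β^4) ≥ 16−15.
β+…+β^4 = 1/6·(1−(1/6)^4)/(1−1/6) = 0.1998, and (16−15)/(15−11) = 0.2500.
0.1998 < 0.2500, so cooperation is not sustainable.

No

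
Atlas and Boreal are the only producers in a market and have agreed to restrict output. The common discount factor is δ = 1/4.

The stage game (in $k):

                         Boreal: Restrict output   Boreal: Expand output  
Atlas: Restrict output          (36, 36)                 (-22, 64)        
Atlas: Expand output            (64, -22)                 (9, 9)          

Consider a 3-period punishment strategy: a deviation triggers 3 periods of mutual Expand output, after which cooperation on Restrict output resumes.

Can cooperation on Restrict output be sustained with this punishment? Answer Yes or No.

A one-shot deviation gives 64 now, then 9 for 3 periods, then back to 36.
Gain from deviating: (64−36) today; loss: (36−9) in each of the next 3 periods.
No-deviation condition: (36−9)(δ+…+δ^3) ≥ 64−36, i.e. δ+…+δ^3 ≥ 28/27.
At δ = 1/4: δ+…+δ^3 = 0.3281 < 1.0370.
So cooperation is not sustainable.

No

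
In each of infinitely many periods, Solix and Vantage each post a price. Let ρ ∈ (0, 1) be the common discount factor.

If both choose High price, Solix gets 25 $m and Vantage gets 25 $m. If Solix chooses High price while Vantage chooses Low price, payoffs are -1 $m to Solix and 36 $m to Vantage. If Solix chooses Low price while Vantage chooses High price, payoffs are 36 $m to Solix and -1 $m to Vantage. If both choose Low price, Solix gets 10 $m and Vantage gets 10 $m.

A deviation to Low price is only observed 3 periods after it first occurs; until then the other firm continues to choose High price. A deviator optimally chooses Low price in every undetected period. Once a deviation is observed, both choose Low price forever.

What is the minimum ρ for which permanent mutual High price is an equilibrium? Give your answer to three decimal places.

The best deviation is to choose Low price for all 3 undetected periods, earning 36 each, then 10 forever once detected.
Deviation value: 36(1−ρ^3)/(1−ρ) + 10ρ^3/(1−ρ); cooperation value: 25/(1−ρ).
IC: 25 ≥ 36(1−ρ^3) + 10ρ^3 = 36 − 26ρ^3.
So ρ^3 ≥ 11/26, giving ρ ≥ (11/26)^(1/3) ≈ 0.751.

0.751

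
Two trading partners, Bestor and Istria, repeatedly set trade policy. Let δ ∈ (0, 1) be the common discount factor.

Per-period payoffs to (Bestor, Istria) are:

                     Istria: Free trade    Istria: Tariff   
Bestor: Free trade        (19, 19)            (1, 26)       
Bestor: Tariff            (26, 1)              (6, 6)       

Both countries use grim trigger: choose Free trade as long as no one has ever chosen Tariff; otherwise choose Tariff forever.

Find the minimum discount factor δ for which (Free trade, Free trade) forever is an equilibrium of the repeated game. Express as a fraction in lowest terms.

7/20

19/(1−δ) ≥ 26 + 6δ/(1−δ)
19 ≥ 26 − 20δ
δ ≥ 7/20.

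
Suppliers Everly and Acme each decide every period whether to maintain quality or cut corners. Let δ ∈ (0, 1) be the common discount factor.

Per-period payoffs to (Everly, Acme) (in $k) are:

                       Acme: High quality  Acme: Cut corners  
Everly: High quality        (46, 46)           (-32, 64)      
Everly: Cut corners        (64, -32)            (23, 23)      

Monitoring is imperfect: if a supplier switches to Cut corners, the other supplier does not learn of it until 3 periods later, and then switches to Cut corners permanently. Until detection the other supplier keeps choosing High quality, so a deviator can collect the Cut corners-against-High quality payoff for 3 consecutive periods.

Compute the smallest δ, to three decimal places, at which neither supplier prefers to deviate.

Deviating for the 3 undetected periods gains 64−46 = 18 per period over cooperation, then loses 46−23 = 23 per period forever once punishment starts.
Gain: 18(1 + δ + … + δ^2); loss: 23·δ^3/(1−δ).
No profitable deviation ⇔ 18(1−δ^3) ≤ 23·δ^3, i.e. δ^3 ≥ 18/(18+23) = 18/41.
Hence δ ≥ (18/41)^(1/3) ≈ 0.760.

0.760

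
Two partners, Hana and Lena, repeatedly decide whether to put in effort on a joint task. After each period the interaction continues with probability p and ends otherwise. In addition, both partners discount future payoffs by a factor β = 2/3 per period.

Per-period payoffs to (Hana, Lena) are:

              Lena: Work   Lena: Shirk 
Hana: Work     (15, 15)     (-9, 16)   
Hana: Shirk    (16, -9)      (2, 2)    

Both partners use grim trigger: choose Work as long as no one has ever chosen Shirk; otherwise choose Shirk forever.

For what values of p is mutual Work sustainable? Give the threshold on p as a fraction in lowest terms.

With continuation probability p and discount β, the effective per-period discount factor is βp.
Grim-trigger IC: βp ≥ (16−15)/(16−2) = 1/14.
So p ≥ (1/14)/(2/3) = 3/28.

3/28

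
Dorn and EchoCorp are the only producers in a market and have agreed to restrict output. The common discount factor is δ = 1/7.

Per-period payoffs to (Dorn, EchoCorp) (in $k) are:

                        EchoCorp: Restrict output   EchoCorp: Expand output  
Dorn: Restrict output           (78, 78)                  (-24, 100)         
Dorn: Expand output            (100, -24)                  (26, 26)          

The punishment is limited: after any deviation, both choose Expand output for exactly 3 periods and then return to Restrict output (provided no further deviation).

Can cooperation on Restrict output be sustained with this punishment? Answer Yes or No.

No

Comparing payoff streams over the 4 periods until play realigns: cooperate → 78(1+δ+…+δ^3); deviate → 100 + 26(δ+…+δ^3).
Cooperation is sustained iff (78−26)(δ+…+δ^3) ≥ 100−78.
δ+…+δ^3 = 1/7·(1−(1/7)^3)/(1−1/7) = 0.1662, and (100−78)/(78−26) = 0.4231.
0.1662 < 0.4231, so cooperation is not sustainable.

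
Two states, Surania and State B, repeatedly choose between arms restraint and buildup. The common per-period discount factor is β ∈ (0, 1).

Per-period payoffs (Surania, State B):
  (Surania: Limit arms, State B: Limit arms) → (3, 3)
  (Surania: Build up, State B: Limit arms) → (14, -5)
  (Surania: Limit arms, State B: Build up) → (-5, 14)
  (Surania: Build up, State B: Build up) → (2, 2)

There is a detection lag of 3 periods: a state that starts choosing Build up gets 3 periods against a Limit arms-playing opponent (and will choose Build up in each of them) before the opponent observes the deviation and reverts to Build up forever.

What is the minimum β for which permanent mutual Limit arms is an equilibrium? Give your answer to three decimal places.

The best deviation is to choose Build up for all 3 undetected periods, earning 14 each, then 2 forever once detected.
Deviation value: 14(1−β^3)/(1−β) + 2β^3/(1−β); cooperation value: 3/(1−β).
IC: 3 ≥ 14(1−β^3) + 2β^3 = 14 − 12β^3.
So β^3 ≥ 11/12, giving β ≥ (11/12)^(1/3) ≈ 0.971.

0.971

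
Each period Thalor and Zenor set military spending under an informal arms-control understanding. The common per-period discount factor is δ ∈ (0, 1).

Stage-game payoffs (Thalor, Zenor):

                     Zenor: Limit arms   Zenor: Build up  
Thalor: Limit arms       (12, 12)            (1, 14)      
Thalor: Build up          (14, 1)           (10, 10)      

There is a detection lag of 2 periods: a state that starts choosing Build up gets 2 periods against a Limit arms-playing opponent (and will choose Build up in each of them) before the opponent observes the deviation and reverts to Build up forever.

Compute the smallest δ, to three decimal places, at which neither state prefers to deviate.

0.707

Deviating for the 2 undetected periods gains 14−12 = 2 per period over cooperation, then loses 12−10 = 2 per period forever once punishment starts.
Gain: 2(1 + δ + … + δ^1); loss: 2·δ^2/(1−δ).
No profitable deviation ⇔ 2(1−δ^2) ≤ 2·δ^2, i.e. δ^2 ≥ 2/(2+2) = 1/2.
Hence δ ≥ (1/2)^(1/2) ≈ 0.707.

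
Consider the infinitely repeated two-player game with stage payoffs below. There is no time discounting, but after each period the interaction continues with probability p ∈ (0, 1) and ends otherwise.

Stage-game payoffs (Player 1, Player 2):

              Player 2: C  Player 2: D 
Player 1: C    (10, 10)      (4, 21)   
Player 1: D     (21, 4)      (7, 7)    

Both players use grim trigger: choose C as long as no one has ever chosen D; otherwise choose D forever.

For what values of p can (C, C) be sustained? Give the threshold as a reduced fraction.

Expected cooperation value is 10 + p·10 + p²·10 + … = 10/(1−p); deviation gives 21 + p·7/(1−p).
10 ≥ 21(1−p) + 7p ⇒ 14p ≥ 11 ⇒ p ≥ 11/14.

11/14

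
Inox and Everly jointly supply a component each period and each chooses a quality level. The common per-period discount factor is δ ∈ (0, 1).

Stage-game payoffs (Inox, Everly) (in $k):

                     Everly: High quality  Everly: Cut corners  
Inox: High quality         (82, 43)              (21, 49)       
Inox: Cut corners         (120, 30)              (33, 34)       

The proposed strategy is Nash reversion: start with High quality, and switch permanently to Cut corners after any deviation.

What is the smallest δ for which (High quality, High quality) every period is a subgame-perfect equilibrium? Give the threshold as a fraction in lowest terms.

Inox's threshold: (120−82)/(120−33) = 38/87.
Everly's threshold: (49−43)/(49−34) = 2/5.
38/87 > 2/5, so Inox binds and δ* = 38/87.

38/87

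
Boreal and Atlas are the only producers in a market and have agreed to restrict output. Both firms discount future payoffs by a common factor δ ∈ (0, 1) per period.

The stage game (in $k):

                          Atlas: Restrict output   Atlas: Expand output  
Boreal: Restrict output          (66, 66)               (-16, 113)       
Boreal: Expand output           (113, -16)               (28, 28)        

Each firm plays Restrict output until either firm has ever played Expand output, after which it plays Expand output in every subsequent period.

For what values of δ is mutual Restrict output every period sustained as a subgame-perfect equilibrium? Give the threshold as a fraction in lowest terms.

One-period gain from deviating is 113 − 66 = 47. The loss is 66 − 28 = 38 in every subsequent period, with present value 38·δ/(1−δ).
Deviation is unprofitable when 38·δ/(1−δ) ≥ 47, i.e. δ/(1−δ) ≥ 47/38.
Equivalently δ ≥ 47/(47+38) = 47/85.

47/85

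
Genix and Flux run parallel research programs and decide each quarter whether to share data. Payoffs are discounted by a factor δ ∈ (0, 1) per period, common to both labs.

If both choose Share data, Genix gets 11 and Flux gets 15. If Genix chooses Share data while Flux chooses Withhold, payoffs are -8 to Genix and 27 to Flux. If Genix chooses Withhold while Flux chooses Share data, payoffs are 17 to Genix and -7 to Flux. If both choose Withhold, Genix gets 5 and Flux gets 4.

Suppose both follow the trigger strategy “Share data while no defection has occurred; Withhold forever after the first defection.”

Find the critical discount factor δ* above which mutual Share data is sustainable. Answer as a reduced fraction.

Genix's threshold: (17−11)/(17−5) = 1/2.
Flux's threshold: (27−15)/(27−4) = 12/23.
1/2 < 12/23, so Flux binds and δ* = 12/23.

12/23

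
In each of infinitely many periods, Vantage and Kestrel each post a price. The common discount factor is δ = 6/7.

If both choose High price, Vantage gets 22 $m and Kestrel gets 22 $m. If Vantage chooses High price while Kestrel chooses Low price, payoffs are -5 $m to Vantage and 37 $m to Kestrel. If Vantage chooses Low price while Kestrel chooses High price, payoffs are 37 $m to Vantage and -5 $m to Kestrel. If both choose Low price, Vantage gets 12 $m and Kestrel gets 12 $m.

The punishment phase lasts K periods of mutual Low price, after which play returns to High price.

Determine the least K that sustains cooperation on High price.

No profitable deviation requires (22−12)(δ+…+δ^K) ≥ 37−22, i.e. δ+…+δ^K ≥ 3/2 ≈ 1.5000.
With δ = 6/7, the partial sums are K=1: 0.8571, K=2: 1.5918.
K = 2 is the first length at which the sum reaches 1.5000.

2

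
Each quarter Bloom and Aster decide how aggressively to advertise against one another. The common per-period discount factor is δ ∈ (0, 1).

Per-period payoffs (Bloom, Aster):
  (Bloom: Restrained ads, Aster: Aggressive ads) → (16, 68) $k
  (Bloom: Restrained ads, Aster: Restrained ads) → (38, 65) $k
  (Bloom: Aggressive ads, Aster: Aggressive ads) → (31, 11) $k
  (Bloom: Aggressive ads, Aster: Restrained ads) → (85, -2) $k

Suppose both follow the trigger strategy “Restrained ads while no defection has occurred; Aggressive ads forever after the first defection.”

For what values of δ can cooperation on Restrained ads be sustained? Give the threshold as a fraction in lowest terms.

47/54

Bloom: cooperation gives 38 each period; deviation gives 85 once then 31 forever.
  38/(1−δ) ≥ 85 + 31δ/(1−δ) ⇒ δ ≥ 47/54.
Aster: cooperation gives 65 each period; deviation gives 68 once then 11 forever.
  δ ≥ 3/57 = 1/19.
Both must hold, so the binding constraint is Bloom's: δ ≥ 47/54.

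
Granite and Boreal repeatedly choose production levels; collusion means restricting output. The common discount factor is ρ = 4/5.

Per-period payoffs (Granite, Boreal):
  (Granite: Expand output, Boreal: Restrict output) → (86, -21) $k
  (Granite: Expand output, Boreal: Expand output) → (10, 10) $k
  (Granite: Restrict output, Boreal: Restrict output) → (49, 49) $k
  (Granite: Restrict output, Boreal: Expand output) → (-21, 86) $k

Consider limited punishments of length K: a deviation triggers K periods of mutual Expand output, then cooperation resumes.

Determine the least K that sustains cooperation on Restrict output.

IC: ρ(1−ρ^K)/(1−ρ) ≥ (86−49)/(49−10) = 37/39.
With ρ = 4/5: need 1 − ρ^K ≥ 37/39·(1−4/5)/(4/5), i.e. ρ^K ≤ 0.7628.
Since (4/5)^1 = 0.8000 and (4/5)^2 = 0.6400, the smallest such K is 2.

2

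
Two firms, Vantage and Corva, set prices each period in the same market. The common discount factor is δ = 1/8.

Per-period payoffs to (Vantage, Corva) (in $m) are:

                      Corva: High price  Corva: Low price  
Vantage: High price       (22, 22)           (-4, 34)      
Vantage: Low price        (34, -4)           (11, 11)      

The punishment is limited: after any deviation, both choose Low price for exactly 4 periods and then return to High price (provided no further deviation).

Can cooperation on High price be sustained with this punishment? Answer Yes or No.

Comparing payoff streams over the 5 periods until play realigns: cooperate → 22(1+δ+…+δ^4); deviate → 34 + 11(δ+…+δ^4).
Cooperation is sustained iff (22−11)(δ+…+δ^4) ≥ 34−22.
δ+…+δ^4 = 1/8·(1−(1/8)^4)/(1−1/8) = 0.1428, and (34−22)/(22−11) = 1.0909.
0.1428 < 1.0909, so cooperation is not sustainable.

No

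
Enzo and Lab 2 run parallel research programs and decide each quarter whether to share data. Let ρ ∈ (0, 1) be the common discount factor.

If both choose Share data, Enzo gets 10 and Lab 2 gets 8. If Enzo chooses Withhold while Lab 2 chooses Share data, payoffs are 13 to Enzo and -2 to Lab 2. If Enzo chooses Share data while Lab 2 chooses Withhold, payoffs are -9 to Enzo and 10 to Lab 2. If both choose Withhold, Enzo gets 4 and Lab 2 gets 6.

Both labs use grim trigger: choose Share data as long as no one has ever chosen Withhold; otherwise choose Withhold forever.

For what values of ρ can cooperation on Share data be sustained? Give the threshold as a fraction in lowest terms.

1/2

Enzo's threshold: (13−10)/(13−4) = 1/3.
Lab 2's threshold: (10−8)/(10−6) = 1/2.
1/3 < 1/2, so Lab 2 binds and ρ* = 1/2.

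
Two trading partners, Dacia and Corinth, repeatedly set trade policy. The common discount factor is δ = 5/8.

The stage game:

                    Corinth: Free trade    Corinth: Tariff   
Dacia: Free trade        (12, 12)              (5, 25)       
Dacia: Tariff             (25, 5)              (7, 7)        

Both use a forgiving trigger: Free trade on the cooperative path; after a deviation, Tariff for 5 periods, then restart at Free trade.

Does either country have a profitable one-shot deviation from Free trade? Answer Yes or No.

IC: δ+…+δ^5 ≥ (25−12)/(12−7) = 13/5.
At δ = 5/8: partial sum = 1.5077 < 2.6000. Cooperation not sustainable.

Yes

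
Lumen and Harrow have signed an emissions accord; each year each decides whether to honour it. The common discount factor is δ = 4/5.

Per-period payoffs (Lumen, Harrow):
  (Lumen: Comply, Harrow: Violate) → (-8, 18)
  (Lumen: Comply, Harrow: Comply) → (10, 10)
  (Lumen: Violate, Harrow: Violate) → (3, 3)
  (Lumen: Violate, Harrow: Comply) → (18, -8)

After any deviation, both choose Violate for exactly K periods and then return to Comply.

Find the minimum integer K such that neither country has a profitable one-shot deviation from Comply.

Need Σ_{k=1}^{K} δ^k ≥ (18−10)/(10−3) = 1.1429 at δ = 4/5.
At K = 1 the sum is 0.8000 < 1.1429; at K = 2 it is 1.4400 ≥ 1.1429.
So the minimum punishment length is K = 2.

2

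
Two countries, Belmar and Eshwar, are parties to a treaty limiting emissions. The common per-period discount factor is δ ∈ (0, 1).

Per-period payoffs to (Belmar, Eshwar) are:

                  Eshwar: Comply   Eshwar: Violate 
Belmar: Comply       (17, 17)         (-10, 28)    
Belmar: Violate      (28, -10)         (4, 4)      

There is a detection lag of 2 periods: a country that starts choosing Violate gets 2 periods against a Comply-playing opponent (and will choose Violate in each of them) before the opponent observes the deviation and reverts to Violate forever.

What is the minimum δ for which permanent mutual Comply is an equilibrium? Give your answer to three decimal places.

A deviator earns 28 for 2 periods, then 4 forever; cooperating earns 17 forever. Multiplying the IC by (1−δ):
17 ≥ 28(1−δ^2) + 4δ^2, so 24·δ^2 ≥ 11 and δ^2 ≥ 11/24.
δ ≥ (11/24)^(1/2) ≈ 0.677.

0.677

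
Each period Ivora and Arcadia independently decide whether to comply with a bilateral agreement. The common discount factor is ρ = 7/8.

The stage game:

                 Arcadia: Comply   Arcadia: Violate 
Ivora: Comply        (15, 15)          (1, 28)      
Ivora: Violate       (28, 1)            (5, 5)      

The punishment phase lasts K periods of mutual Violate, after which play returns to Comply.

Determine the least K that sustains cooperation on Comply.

IC: ρ(1−ρ^K)/(1−ρ) ≥ (28−15)/(15−5) = 13/10.
With ρ = 7/8: need 1 − ρ^K ≥ 13/10·(1−7/8)/(7/8), i.e. ρ^K ≤ 0.8143.
Since (7/8)^1 = 0.8750 and (7/8)^2 = 0.7656, the smallest such K is 2.

2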